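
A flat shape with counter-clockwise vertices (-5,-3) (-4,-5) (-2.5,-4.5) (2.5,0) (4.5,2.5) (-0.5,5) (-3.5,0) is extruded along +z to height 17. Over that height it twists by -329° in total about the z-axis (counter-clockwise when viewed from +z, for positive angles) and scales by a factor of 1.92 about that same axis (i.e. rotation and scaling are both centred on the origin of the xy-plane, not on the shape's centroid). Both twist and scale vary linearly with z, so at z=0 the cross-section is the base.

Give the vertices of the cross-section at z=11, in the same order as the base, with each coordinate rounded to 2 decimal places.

t = z/height = 11/17 = 0.647059
s = 1 + (scale-1)·z/height = 1 + (1.92-1)·11/17 = 1.595294
θ = twist·z/height = -329°·11/17 = -212.8824° = -3.715498 rad
cos θ = -0.839787, sin θ = 0.542916 (intermediates below are computed at full precision and shown rounded to 5 d.p.)
v1: (-5,-3) → rotate → (5.82768,-0.19522) → ×s → (9.29687,-0.31143) → (9.30,-0.31)
v2: (-4,-5) → rotate → (6.07373,2.02727) → ×s → (9.68938,3.23410) → (9.69,3.23)
v3: (-2.5,-4.5) → rotate → (4.54259,2.42175) → ×s → (7.24677,3.86341) → (7.25,3.86)
v4: (2.5,0) → rotate → (-2.09947,1.35729) → ×s → (-3.34927,2.16528) → (-3.35,2.17)
v5: (4.5,2.5) → rotate → (-5.13633,0.34365) → ×s → (-8.19396,0.54823) → (-8.19,0.55)
v6: (-0.5,5) → rotate → (-2.29469,-4.47039) → ×s → (-3.66070,-7.13159) → (-3.66,-7.13)
v7: (-3.5,0) → rotate → (2.93925,-1.90021) → ×s → (4.68898,-3.03139) → (4.69,-3.03)

Cross-section at z=11: (9.30,-0.31) (9.69,3.23) (7.25,3.86) (-3.35,2.17) (-8.19,0.55) (-3.66,-7.13) (4.69,-3.03)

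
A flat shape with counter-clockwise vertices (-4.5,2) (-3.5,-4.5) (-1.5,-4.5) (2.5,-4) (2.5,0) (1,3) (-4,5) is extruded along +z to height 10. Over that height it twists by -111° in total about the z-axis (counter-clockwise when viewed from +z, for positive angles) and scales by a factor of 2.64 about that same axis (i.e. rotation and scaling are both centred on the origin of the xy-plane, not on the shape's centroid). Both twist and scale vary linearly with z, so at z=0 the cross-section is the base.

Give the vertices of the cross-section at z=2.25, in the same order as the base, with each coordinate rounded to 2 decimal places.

t = z/height = 2.25/10 = 0.225
s = 1 + (scale-1)·z/height = 1 + (2.64-1)·2.25/10 = 1.369000
θ = twist·z/height = -111°·2.25/10 = -24.9750° = -0.435896 rad
cos θ = 0.906492, sin θ = -0.422223 (intermediates below are computed at full precision and shown rounded to 5 d.p.)
v1: (-4.5,2) → rotate → (-3.23477,3.71299) → ×s → (-4.42840,5.08308) → (-4.43,5.08)
v2: (-3.5,-4.5) → rotate → (-5.07272,-2.60143) → ×s → (-6.94456,-3.56136) → (-6.94,-3.56)
v3: (-1.5,-4.5) → rotate → (-3.25974,-3.44588) → ×s → (-4.46258,-4.71741) → (-4.46,-4.72)
v4: (2.5,-4) → rotate → (0.57734,-4.68153) → ×s → (0.79038,-6.40901) → (0.79,-6.41)
v5: (2.5,0) → rotate → (2.26623,-1.05556) → ×s → (3.10247,-1.44506) → (3.10,-1.45)
v6: (1,3) → rotate → (2.17316,2.29725) → ×s → (2.97506,3.14494) → (2.98,3.14)
v7: (-4,5) → rotate → (-1.51485,6.22135) → ×s → (-2.07384,8.51703) → (-2.07,8.52)

Cross-section at z=2.25: (-4.43,5.08) (-6.94,-3.56) (-4.46,-4.72) (0.79,-6.41) (3.10,-1.45) (2.98,3.14) (-2.07,8.52)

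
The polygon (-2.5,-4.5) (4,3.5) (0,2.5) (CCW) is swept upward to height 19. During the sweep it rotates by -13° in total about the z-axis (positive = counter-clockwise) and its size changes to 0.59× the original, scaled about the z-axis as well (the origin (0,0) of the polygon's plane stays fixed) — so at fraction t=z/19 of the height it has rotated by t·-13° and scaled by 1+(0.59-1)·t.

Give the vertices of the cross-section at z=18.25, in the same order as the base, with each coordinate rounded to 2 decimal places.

Cross-section at z=18.25: (-2.07,-2.34) (2.83,1.55) (0.33,1.48)

t = z/height = 18.25/19 = 0.960526
s = 1 + (scale-1)·z/height = 1 + (0.59-1)·18.25/19 = 0.606184
θ = twist·z/height = -13°·18.25/19 = -12.4868° = -0.217937 rad
cos θ = 0.976346, sin θ = -0.216215 (intermediates below are computed at full precision and shown rounded to 5 d.p.)
v1: (-2.5,-4.5) → rotate → (-3.41383,-3.85302) → ×s → (-2.06941,-2.33564) → (-2.07,-2.34)
v2: (4,3.5) → rotate → (4.66214,2.55235) → ×s → (2.82611,1.54719) → (2.83,1.55)
v3: (0,2.5) → rotate → (0.54054,2.44086) → ×s → (0.32767,1.47961) → (0.33,1.48)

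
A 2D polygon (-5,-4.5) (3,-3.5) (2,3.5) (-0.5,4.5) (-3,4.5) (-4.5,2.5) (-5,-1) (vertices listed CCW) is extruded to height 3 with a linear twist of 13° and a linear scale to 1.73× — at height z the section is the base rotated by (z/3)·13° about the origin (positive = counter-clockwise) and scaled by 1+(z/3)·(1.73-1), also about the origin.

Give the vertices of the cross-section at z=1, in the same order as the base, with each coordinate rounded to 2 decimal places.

t = z/height = 1/3 = 0.333333
s = 1 + (scale-1)·z/height = 1 + (1.73-1)·1/3 = 1.243333
θ = twist·z/height = 13°·1/3 = 4.3333° = 0.075631 rad
cos θ = 0.997141, sin θ = 0.075559 (intermediates below are computed at full precision and shown rounded to 5 d.p.)
v1: (-5,-4.5) → rotate → (-4.64569,-4.86493) → ×s → (-5.77614,-6.04873) → (-5.78,-6.05)
v2: (3,-3.5) → rotate → (3.25588,-3.26332) → ×s → (4.04814,-4.05739) → (4.05,-4.06)
v3: (2,3.5) → rotate → (1.72983,3.64111) → ×s → (2.15075,4.52712) → (2.15,4.53)
v4: (-0.5,4.5) → rotate → (-0.83859,4.44936) → ×s → (-1.04264,5.53203) → (-1.04,5.53)
v5: (-3,4.5) → rotate → (-3.33144,4.26046) → ×s → (-4.14209,5.29717) → (-4.14,5.30)
v6: (-4.5,2.5) → rotate → (-4.67603,2.15284) → ×s → (-5.81387,2.67670) → (-5.81,2.68)
v7: (-5,-1) → rotate → (-4.91015,-1.37494) → ×s → (-6.10495,-1.70950) → (-6.10,-1.71)

Cross-section at z=1: (-5.78,-6.05) (4.05,-4.06) (2.15,4.53) (-1.04,5.53) (-4.14,5.30) (-5.81,2.68) (-6.10,-1.71)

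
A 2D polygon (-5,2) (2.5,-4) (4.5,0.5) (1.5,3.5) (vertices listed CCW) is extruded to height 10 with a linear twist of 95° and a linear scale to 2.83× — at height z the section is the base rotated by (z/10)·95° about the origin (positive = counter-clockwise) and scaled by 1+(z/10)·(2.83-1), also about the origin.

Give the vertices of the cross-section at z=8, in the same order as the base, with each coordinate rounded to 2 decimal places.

t = z/height = 8/10 = 0.8
s = 1 + (scale-1)·z/height = 1 + (2.83-1)·8/10 = 2.464000
θ = twist·z/height = 95°·8/10 = 76.0000° = 1.326450 rad
cos θ = 0.241922, sin θ = 0.970296 (intermediates below are computed at full precision and shown rounded to 5 d.p.)
v1: (-5,2) → rotate → (-3.15020,-4.36763) → ×s → (-7.76210,-10.76185) → (-7.76,-10.76)
v2: (2.5,-4) → rotate → (4.48599,1.45805) → ×s → (11.05347,3.59264) → (11.05,3.59)
v3: (4.5,0.5) → rotate → (0.60350,4.48729) → ×s → (1.48703,11.05669) → (1.49,11.06)
v4: (1.5,3.5) → rotate → (-3.03315,2.30217) → ×s → (-7.47369,5.67255) → (-7.47,5.67)

Cross-section at z=8: (-7.76,-10.76) (11.05,3.59) (1.49,11.06) (-7.47,5.67)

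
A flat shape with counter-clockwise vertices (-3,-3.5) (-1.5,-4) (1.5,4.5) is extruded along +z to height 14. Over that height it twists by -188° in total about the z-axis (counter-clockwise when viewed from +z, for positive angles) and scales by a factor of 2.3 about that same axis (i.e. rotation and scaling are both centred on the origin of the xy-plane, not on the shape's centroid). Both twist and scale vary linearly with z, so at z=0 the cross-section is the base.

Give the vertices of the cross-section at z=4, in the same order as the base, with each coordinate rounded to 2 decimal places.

t = z/height = 4/14 = 0.285714
s = 1 + (scale-1)·z/height = 1 + (2.3-1)·4/14 = 1.371429
θ = twist·z/height = -188°·4/14 = -53.7143° = -0.937491 rad
cos θ = 0.591812, sin θ = -0.806076 (intermediates below are computed at full precision and shown rounded to 5 d.p.)
v1: (-3,-3.5) → rotate → (-4.59670,0.34688) → ×s → (-6.30405,0.47573) → (-6.30,0.48)
v2: (-1.5,-4) → rotate → (-4.11202,-1.15814) → ×s → (-5.63934,-1.58830) → (-5.64,-1.59)
v3: (1.5,4.5) → rotate → (4.51506,1.45404) → ×s → (6.19208,1.99411) → (6.19,1.99)

Cross-section at z=4: (-6.30,0.48) (-5.64,-1.59) (6.19,1.99)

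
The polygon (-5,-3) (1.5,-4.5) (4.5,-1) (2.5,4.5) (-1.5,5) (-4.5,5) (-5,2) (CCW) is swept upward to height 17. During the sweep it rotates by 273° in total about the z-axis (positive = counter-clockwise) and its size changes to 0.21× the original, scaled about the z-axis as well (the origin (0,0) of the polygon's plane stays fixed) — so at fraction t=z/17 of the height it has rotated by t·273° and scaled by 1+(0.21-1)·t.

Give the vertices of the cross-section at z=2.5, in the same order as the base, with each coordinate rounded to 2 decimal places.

t = z/height = 2.5/17 = 0.147059
s = 1 + (scale-1)·z/height = 1 + (0.21-1)·2.5/17 = 0.883824
θ = twist·z/height = 273°·2.5/17 = 40.1471° = 0.700698 rad
cos θ = 0.764392, sin θ = 0.644752 (intermediates below are computed at full precision and shown rounded to 5 d.p.)
v1: (-5,-3) → rotate → (-1.88771,-5.51693) → ×s → (-1.66840,-4.87600) → (-1.67,-4.88)
v2: (1.5,-4.5) → rotate → (4.04797,-2.47264) → ×s → (3.57769,-2.18537) → (3.58,-2.19)
v3: (4.5,-1) → rotate → (4.08452,2.13699) → ×s → (3.60999,1.88872) → (3.61,1.89)
v4: (2.5,4.5) → rotate → (-0.99040,5.05164) → ×s → (-0.87534,4.46476) → (-0.88,4.46)
v5: (-1.5,5) → rotate → (-4.37035,2.85483) → ×s → (-3.86262,2.52317) → (-3.86,2.52)
v6: (-4.5,5) → rotate → (-6.66352,0.92058) → ×s → (-5.88938,0.81363) → (-5.89,0.81)
v7: (-5,2) → rotate → (-5.11146,-1.69497) → ×s → (-4.51763,-1.49806) → (-4.52,-1.50)

Cross-section at z=2.5: (-1.67,-4.88) (3.58,-2.19) (3.61,1.89) (-0.88,4.46) (-3.86,2.52) (-5.89,0.81) (-4.52,-1.50)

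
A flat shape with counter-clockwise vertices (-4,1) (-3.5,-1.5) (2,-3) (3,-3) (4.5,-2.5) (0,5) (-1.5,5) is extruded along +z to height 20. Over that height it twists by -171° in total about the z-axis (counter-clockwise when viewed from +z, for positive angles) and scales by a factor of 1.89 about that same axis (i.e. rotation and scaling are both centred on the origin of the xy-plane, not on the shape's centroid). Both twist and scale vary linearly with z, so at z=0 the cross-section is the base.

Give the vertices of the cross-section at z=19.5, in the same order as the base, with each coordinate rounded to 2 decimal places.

t = z/height = 19.5/20 = 0.975
s = 1 + (scale-1)·z/height = 1 + (1.89-1)·19.5/20 = 1.867750
θ = twist·z/height = -171°·19.5/20 = -166.7250° = -2.909900 rad
cos θ = -0.973279, sin θ = -0.229625 (intermediates below are computed at full precision and shown rounded to 5 d.p.)
v1: (-4,1) → rotate → (4.12274,-0.05478) → ×s → (7.70025,-0.10231) → (7.70,-0.10)
v2: (-3.5,-1.5) → rotate → (3.06204,2.26361) → ×s → (5.71912,4.22785) → (5.72,4.23)
v3: (2,-3) → rotate → (-2.63543,2.46059) → ×s → (-4.92233,4.59576) → (-4.92,4.60)
v4: (3,-3) → rotate → (-3.60871,2.23096) → ×s → (-6.74017,4.16688) → (-6.74,4.17)
v5: (4.5,-2.5) → rotate → (-4.95382,1.39989) → ×s → (-9.25250,2.61464) → (-9.25,2.61)
v6: (0,5) → rotate → (1.14813,-4.86640) → ×s → (2.14441,-9.08921) → (2.14,-9.09)
v7: (-1.5,5) → rotate → (2.60804,-4.52196) → ×s → (4.87117,-8.44589) → (4.87,-8.45)

Cross-section at z=19.5: (7.70,-0.10) (5.72,4.23) (-4.92,4.60) (-6.74,4.17) (-9.25,2.61) (2.14,-9.09) (4.87,-8.45)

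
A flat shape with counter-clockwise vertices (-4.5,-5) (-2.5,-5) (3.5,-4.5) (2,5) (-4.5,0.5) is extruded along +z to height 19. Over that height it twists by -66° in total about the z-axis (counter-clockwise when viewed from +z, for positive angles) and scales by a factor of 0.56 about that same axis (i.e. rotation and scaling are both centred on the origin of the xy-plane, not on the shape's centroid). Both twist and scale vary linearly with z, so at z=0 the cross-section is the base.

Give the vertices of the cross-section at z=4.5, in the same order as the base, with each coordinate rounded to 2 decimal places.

Cross-section at z=4.5: (-5.09,-3.23) (-3.36,-3.71) (1.93,-4.73) (2.93,3.83) (-3.76,1.52)

t = z/height = 4.5/19 = 0.236842
s = 1 + (scale-1)·z/height = 1 + (0.56-1)·4.5/19 = 0.895789
θ = twist·z/height = -66°·4.5/19 = -15.6316° = -0.272823 rad
cos θ = 0.963014, sin θ = -0.269451 (intermediates below are computed at full precision and shown rounded to 5 d.p.)
v1: (-4.5,-5) → rotate → (-5.68082,-3.60254) → ×s → (-5.08882,-3.22712) → (-5.09,-3.23)
v2: (-2.5,-5) → rotate → (-3.75479,-4.14144) → ×s → (-3.36350,-3.70986) → (-3.36,-3.71)
v3: (3.5,-4.5) → rotate → (2.15802,-5.27664) → ×s → (1.93313,-4.72676) → (1.93,-4.73)
v4: (2,5) → rotate → (3.27328,4.27617) → ×s → (2.93217,3.83055) → (2.93,3.83)
v5: (-4.5,0.5) → rotate → (-4.19884,1.69403) → ×s → (-3.76128,1.51750) → (-3.76,1.52)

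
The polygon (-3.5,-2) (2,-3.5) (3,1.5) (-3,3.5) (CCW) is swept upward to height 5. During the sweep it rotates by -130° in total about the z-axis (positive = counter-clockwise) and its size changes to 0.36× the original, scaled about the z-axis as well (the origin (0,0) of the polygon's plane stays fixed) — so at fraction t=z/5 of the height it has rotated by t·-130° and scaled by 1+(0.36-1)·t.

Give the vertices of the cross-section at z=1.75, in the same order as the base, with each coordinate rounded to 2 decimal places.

Cross-section at z=1.75: (-3.01,0.85) (-0.85,-3.01) (2.46,-0.84) (0.31,3.56)

t = z/height = 1.75/5 = 0.35
s = 1 + (scale-1)·z/height = 1 + (0.36-1)·1.75/5 = 0.776000
θ = twist·z/height = -130°·1.75/5 = -45.5000° = -0.794125 rad
cos θ = 0.700909, sin θ = -0.713250 (intermediates below are computed at full precision and shown rounded to 5 d.p.)
v1: (-3.5,-2) → rotate → (-3.87968,1.09456) → ×s → (-3.01063,0.84938) → (-3.01,0.85)
v2: (2,-3.5) → rotate → (-1.09456,-3.87968) → ×s → (-0.84938,-3.01063) → (-0.85,-3.01)
v3: (3,1.5) → rotate → (3.17260,-1.08839) → ×s → (2.46194,-0.84459) → (2.46,-0.84)
v4: (-3,3.5) → rotate → (0.39365,4.59293) → ×s → (0.30547,3.56412) → (0.31,3.56)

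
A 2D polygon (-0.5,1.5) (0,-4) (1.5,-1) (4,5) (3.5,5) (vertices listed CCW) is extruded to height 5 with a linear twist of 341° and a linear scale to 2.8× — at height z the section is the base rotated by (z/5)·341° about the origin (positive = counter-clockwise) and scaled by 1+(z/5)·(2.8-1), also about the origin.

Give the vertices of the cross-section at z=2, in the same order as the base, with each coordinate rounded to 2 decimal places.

t = z/height = 2/5 = 0.4
s = 1 + (scale-1)·z/height = 1 + (2.8-1)·2/5 = 1.720000
θ = twist·z/height = 341°·2/5 = 136.4000° = 2.380629 rad
cos θ = -0.724172, sin θ = 0.689620 (intermediates below are computed at full precision and shown rounded to 5 d.p.)
v1: (-0.5,1.5) → rotate → (-0.67234,-1.43107) → ×s → (-1.15643,-2.46144) → (-1.16,-2.46)
v2: (0,-4) → rotate → (2.75848,2.89669) → ×s → (4.74458,4.98230) → (4.74,4.98)
v3: (1.5,-1) → rotate → (-0.39664,1.75860) → ×s → (-0.68222,3.02479) → (-0.68,3.02)
v4: (4,5) → rotate → (-6.34479,-0.86238) → ×s → (-10.91303,-1.48330) → (-10.91,-1.48)
v5: (3.5,5) → rotate → (-5.98270,-1.20719) → ×s → (-10.29024,-2.07637) → (-10.29,-2.08)

Cross-section at z=2: (-1.16,-2.46) (4.74,4.98) (-0.68,3.02) (-10.91,-1.48) (-10.29,-2.08)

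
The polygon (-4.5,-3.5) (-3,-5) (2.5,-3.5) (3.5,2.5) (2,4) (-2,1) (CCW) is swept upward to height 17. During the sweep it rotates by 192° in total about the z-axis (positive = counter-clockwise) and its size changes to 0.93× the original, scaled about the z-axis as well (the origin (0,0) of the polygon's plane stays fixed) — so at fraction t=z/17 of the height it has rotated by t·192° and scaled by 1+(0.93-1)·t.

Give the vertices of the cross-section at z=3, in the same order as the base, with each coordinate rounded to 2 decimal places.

t = z/height = 3/17 = 0.176471
s = 1 + (scale-1)·z/height = 1 + (0.93-1)·3/17 = 0.987647
θ = twist·z/height = 192°·3/17 = 33.8824° = 0.591359 rad
cos θ = 0.830184, sin θ = 0.557489 (intermediates below are computed at full precision and shown rounded to 5 d.p.)
v1: (-4.5,-3.5) → rotate → (-1.78462,-5.41435) → ×s → (-1.76257,-5.34746) → (-1.76,-5.35)
v2: (-3,-5) → rotate → (0.29690,-5.82339) → ×s → (0.29323,-5.75145) → (0.29,-5.75)
v3: (2.5,-3.5) → rotate → (4.02667,-1.51192) → ×s → (3.97693,-1.49324) → (3.98,-1.49)
v4: (3.5,2.5) → rotate → (1.51192,4.02667) → ×s → (1.49324,3.97693) → (1.49,3.98)
v5: (2,4) → rotate → (-0.56959,4.43572) → ×s → (-0.56255,4.38092) → (-0.56,4.38)
v6: (-2,1) → rotate → (-2.21786,-0.28479) → ×s → (-2.19046,-0.28128) → (-2.19,-0.28)

Cross-section at z=3: (-1.76,-5.35) (0.29,-5.75) (3.98,-1.49) (1.49,3.98) (-0.56,4.38) (-2.19,-0.28)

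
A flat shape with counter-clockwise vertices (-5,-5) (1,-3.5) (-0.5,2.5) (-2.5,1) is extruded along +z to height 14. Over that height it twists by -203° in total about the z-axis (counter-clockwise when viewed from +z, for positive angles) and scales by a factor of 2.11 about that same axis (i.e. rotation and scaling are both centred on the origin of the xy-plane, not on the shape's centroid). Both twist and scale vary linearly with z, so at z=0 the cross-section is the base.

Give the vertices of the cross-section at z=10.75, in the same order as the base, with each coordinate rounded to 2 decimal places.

Cross-section at z=10.75: (4.67,12.24) (-4.34,5.16) (2.74,-3.85) (4.98,0.20)

t = z/height = 10.75/14 = 0.767857
s = 1 + (scale-1)·z/height = 1 + (2.11-1)·10.75/14 = 1.852321
θ = twist·z/height = -203°·10.75/14 = -155.8750° = -2.720532 rad
cos θ = -0.912656, sin θ = -0.408729 (intermediates below are computed at full precision and shown rounded to 5 d.p.)
v1: (-5,-5) → rotate → (2.51964,6.60692) → ×s → (4.66718,12.23815) → (4.67,12.24)
v2: (1,-3.5) → rotate → (-2.34321,2.78557) → ×s → (-4.34037,5.15977) → (-4.34,5.16)
v3: (-0.5,2.5) → rotate → (1.47815,-2.07728) → ×s → (2.73801,-3.84778) → (2.74,-3.85)
v4: (-2.5,1) → rotate → (2.69037,0.10917) → ×s → (4.98343,0.20221) → (4.98,0.20)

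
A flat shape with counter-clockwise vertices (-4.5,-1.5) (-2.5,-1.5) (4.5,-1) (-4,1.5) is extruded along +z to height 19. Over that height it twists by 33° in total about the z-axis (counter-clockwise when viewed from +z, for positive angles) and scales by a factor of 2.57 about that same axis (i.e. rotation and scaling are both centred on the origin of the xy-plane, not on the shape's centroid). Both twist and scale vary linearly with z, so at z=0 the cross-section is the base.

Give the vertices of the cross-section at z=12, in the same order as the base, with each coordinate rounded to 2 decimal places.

t = z/height = 12/19 = 0.631579
s = 1 + (scale-1)·z/height = 1 + (2.57-1)·12/19 = 1.991579
θ = twist·z/height = 33°·12/19 = 20.8421° = 0.363763 rad
cos θ = 0.934564, sin θ = 0.355794 (intermediates below are computed at full precision and shown rounded to 5 d.p.)
v1: (-4.5,-1.5) → rotate → (-3.67185,-3.00292) → ×s → (-7.31278,-5.98055) → (-7.31,-5.98)
v2: (-2.5,-1.5) → rotate → (-1.80272,-2.29133) → ×s → (-3.59026,-4.56337) → (-3.59,-4.56)
v3: (4.5,-1) → rotate → (4.56133,0.66651) → ×s → (9.08426,1.32740) → (9.08,1.33)
v4: (-4,1.5) → rotate → (-4.27195,-0.02133) → ×s → (-8.50792,-0.04248) → (-8.51,-0.04)

Cross-section at z=12: (-7.31,-5.98) (-3.59,-4.56) (9.08,1.33) (-8.51,-0.04)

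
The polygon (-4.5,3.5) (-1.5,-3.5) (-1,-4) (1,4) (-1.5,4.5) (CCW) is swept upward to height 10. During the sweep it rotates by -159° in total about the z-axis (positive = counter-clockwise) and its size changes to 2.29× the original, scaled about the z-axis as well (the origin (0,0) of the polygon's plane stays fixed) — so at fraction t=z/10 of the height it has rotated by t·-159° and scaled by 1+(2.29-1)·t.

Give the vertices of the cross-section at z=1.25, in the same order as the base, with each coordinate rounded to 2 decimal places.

t = z/height = 1.25/10 = 0.125
s = 1 + (scale-1)·z/height = 1 + (2.29-1)·1.25/10 = 1.161250
θ = twist·z/height = -159°·1.25/10 = -19.8750° = -0.346884 rad
cos θ = 0.940437, sin θ = -0.339969 (intermediates below are computed at full precision and shown rounded to 5 d.p.)
v1: (-4.5,3.5) → rotate → (-3.04207,4.82139) → ×s → (-3.53261,5.59884) → (-3.53,5.60)
v2: (-1.5,-3.5) → rotate → (-2.60055,-2.78157) → ×s → (-3.01989,-3.23010) → (-3.02,-3.23)
v3: (-1,-4) → rotate → (-2.30031,-3.42178) → ×s → (-2.67124,-3.97354) → (-2.67,-3.97)
v4: (1,4) → rotate → (2.30031,3.42178) → ×s → (2.67124,3.97354) → (2.67,3.97)
v5: (-1.5,4.5) → rotate → (0.11921,4.74192) → ×s → (0.13843,5.50655) → (0.14,5.51)

Cross-section at z=1.25: (-3.53,5.60) (-3.02,-3.23) (-2.67,-3.97) (2.67,3.97) (0.14,5.51)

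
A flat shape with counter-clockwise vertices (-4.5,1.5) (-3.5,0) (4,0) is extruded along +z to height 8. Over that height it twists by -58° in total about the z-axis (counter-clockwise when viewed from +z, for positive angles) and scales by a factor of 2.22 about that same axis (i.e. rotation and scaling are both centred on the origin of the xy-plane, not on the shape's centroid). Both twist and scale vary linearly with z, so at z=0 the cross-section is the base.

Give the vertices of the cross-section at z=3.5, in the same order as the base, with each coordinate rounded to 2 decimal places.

Cross-section at z=3.5: (-5.25,5.04) (-4.85,2.30) (5.54,-2.63)

t = z/height = 3.5/8 = 0.4375
s = 1 + (scale-1)·z/height = 1 + (2.22-1)·3.5/8 = 1.533750
θ = twist·z/height = -58°·3.5/8 = -25.3750° = -0.442877 rad
cos θ = 0.903522, sin θ = -0.428541 (intermediates below are computed at full precision and shown rounded to 5 d.p.)
v1: (-4.5,1.5) → rotate → (-3.42304,3.28372) → ×s → (-5.25009,5.03640) → (-5.25,5.04)
v2: (-3.5,0) → rotate → (-3.16233,1.49989) → ×s → (-4.85022,2.30046) → (-4.85,2.30)
v3: (4,0) → rotate → (3.61409,-1.71416) → ×s → (5.54311,-2.62910) → (5.54,-2.63)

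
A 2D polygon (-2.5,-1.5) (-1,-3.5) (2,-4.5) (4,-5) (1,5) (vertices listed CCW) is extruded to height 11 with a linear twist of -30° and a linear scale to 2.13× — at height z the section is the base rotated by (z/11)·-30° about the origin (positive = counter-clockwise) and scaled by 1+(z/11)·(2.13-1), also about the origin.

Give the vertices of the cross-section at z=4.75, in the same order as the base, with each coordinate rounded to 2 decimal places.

t = z/height = 4.75/11 = 0.431818
s = 1 + (scale-1)·z/height = 1 + (2.13-1)·4.75/11 = 1.487955
θ = twist·z/height = -30°·4.75/11 = -12.9545° = -0.226099 rad
cos θ = 0.974548, sin θ = -0.224178 (intermediates below are computed at full precision and shown rounded to 5 d.p.)
v1: (-2.5,-1.5) → rotate → (-2.77264,-0.90138) → ×s → (-4.12556,-1.34121) → (-4.13,-1.34)
v2: (-1,-3.5) → rotate → (-1.75917,-3.18674) → ×s → (-2.61757,-4.74173) → (-2.62,-4.74)
v3: (2,-4.5) → rotate → (0.94030,-4.83382) → ×s → (1.39912,-7.19251) → (1.40,-7.19)
v4: (4,-5) → rotate → (2.77730,-5.76945) → ×s → (4.13250,-8.58468) → (4.13,-8.58)
v5: (1,5) → rotate → (2.09544,4.64856) → ×s → (3.11792,6.91685) → (3.12,6.92)

Cross-section at z=4.75: (-4.13,-1.34) (-2.62,-4.74) (1.40,-7.19) (4.13,-8.58) (3.12,6.92)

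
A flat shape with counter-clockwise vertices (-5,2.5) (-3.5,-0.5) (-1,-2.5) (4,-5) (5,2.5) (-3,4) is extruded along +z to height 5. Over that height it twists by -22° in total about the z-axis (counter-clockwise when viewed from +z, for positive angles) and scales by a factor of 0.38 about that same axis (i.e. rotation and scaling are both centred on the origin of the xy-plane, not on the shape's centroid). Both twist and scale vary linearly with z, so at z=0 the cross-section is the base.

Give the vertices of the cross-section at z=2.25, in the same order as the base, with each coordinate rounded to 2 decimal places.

Cross-section at z=2.25: (-3.24,2.40) (-2.55,0.08) (-1.02,-1.65) (2.22,-4.05) (3.86,1.16) (-1.63,3.21)

t = z/height = 2.25/5 = 0.45
s = 1 + (scale-1)·z/height = 1 + (0.38-1)·2.25/5 = 0.721000
θ = twist·z/height = -22°·2.25/5 = -9.9000° = -0.172788 rad
cos θ = 0.985109, sin θ = -0.171929 (intermediates below are computed at full precision and shown rounded to 5 d.p.)
v1: (-5,2.5) → rotate → (-4.49572,3.32242) → ×s → (-3.24142,2.39546) → (-3.24,2.40)
v2: (-3.5,-0.5) → rotate → (-3.53385,0.10920) → ×s → (-2.54790,0.07873) → (-2.55,0.08)
v3: (-1,-2.5) → rotate → (-1.41493,-2.29084) → ×s → (-1.02017,-1.65170) → (-1.02,-1.65)
v4: (4,-5) → rotate → (3.08079,-5.61326) → ×s → (2.22125,-4.04716) → (2.22,-4.05)
v5: (5,2.5) → rotate → (5.35537,1.60313) → ×s → (3.86122,1.15586) → (3.86,1.16)
v6: (-3,4) → rotate → (-2.26761,4.45622) → ×s → (-1.63495,3.21294) → (-1.63,3.21)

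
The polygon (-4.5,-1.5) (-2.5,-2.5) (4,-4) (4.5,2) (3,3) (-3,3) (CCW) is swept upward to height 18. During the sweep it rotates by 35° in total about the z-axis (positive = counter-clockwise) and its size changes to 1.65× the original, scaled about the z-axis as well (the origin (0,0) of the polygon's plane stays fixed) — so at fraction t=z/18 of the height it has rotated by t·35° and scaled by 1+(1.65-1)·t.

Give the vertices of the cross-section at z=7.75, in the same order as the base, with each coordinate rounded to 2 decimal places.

t = z/height = 7.75/18 = 0.430556
s = 1 + (scale-1)·z/height = 1 + (1.65-1)·7.75/18 = 1.279861
θ = twist·z/height = 35°·7.75/18 = 15.0694° = 0.263011 rad
cos θ = 0.965611, sin θ = 0.259990 (intermediates below are computed at full precision and shown rounded to 5 d.p.)
v1: (-4.5,-1.5) → rotate → (-3.95527,-2.61837) → ×s → (-5.06219,-3.35115) → (-5.06,-3.35)
v2: (-2.5,-2.5) → rotate → (-1.76405,-3.06400) → ×s → (-2.25774,-3.92150) → (-2.26,-3.92)
v3: (4,-4) → rotate → (4.90240,-2.82249) → ×s → (6.27440,-3.61239) → (6.27,-3.61)
v4: (4.5,2) → rotate → (3.82527,3.10118) → ×s → (4.89582,3.96907) → (4.90,3.97)
v5: (3,3) → rotate → (2.11687,3.67680) → ×s → (2.70929,4.70580) → (2.71,4.71)
v6: (-3,3) → rotate → (-3.67680,2.11687) → ×s → (-4.70580,2.70929) → (-4.71,2.71)

Cross-section at z=7.75: (-5.06,-3.35) (-2.26,-3.92) (6.27,-3.61) (4.90,3.97) (2.71,4.71) (-4.71,2.71)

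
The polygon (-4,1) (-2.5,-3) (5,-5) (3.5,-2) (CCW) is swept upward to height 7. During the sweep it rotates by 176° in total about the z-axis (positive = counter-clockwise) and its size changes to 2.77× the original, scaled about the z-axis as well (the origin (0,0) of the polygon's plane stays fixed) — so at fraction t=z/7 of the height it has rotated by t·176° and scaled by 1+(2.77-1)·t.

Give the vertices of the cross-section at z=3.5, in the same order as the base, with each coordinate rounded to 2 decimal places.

Cross-section at z=3.5: (-2.15,-7.47) (5.49,-4.91) (9.75,9.09) (4.00,6.46)

t = z/height = 3.5/7 = 0.5
s = 1 + (scale-1)·z/height = 1 + (2.77-1)·3.5/7 = 1.885000
θ = twist·z/height = 176°·3.5/7 = 88.0000° = 1.535890 rad
cos θ = 0.034899, sin θ = 0.999391 (intermediates below are computed at full precision and shown rounded to 5 d.p.)
v1: (-4,1) → rotate → (-1.13899,-3.96266) → ×s → (-2.14699,-7.46962) → (-2.15,-7.47)
v2: (-2.5,-3) → rotate → (2.91092,-2.60318) → ×s → (5.48709,-4.90699) → (5.49,-4.91)
v3: (5,-5) → rotate → (5.17145,4.82246) → ×s → (9.74819,9.09033) → (9.75,9.09)
v4: (3.5,-2) → rotate → (2.12093,3.42807) → ×s → (3.99795,6.46191) → (4.00,6.46)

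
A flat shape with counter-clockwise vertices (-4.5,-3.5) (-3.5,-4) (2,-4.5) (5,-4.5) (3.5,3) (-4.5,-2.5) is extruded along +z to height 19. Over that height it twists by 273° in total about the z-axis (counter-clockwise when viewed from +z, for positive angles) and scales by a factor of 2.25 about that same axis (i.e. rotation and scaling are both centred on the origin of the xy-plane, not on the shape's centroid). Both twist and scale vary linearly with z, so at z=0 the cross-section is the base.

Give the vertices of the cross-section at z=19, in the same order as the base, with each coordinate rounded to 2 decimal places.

t = z/height = 19/19 = 1
s = 1 + (scale-1)·z/height = 1 + (2.25-1)·19/19 = 2.250000
θ = twist·z/height = 273°·19/19 = 273.0000° = 4.764749 rad
cos θ = 0.052336, sin θ = -0.998630 (intermediates below are computed at full precision and shown rounded to 5 d.p.)
v1: (-4.5,-3.5) → rotate → (-3.73072,4.31066) → ×s → (-8.39411,9.69898) → (-8.39,9.70)
v2: (-3.5,-4) → rotate → (-4.17769,3.28586) → ×s → (-9.39981,7.39318) → (-9.40,7.39)
v3: (2,-4.5) → rotate → (-4.38916,-2.23277) → ×s → (-9.87561,-5.02373) → (-9.88,-5.02)
v4: (5,-4.5) → rotate → (-4.23215,-5.22866) → ×s → (-9.52234,-11.76448) → (-9.52,-11.76)
v5: (3.5,3) → rotate → (3.17906,-3.33820) → ×s → (7.15290,-7.51094) → (7.15,-7.51)
v6: (-4.5,-2.5) → rotate → (-2.73209,4.36299) → ×s → (-6.14719,9.81673) → (-6.15,9.82)

Cross-section at z=19: (-8.39,9.70) (-9.40,7.39) (-9.88,-5.02) (-9.52,-11.76) (7.15,-7.51) (-6.15,9.82)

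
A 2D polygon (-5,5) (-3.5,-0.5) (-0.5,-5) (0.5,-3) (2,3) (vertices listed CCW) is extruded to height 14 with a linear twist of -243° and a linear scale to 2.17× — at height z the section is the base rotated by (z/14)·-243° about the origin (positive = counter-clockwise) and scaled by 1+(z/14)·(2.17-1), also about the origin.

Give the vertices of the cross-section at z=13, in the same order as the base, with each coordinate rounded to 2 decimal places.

Cross-section at z=13: (-0.17,-14.75) (5.85,-4.49) (8.19,6.55) (3.75,5.12) (-7.39,-1.39)

t = z/height = 13/14 = 0.928571
s = 1 + (scale-1)·z/height = 1 + (2.17-1)·13/14 = 2.086429
θ = twist·z/height = -243°·13/14 = -225.6429° = -3.938211 rad
cos θ = -0.699129, sin θ = 0.714996 (intermediates below are computed at full precision and shown rounded to 5 d.p.)
v1: (-5,5) → rotate → (-0.07934,-7.07062) → ×s → (-0.16553,-14.75235) → (-0.17,-14.75)
v2: (-3.5,-0.5) → rotate → (2.80445,-2.15292) → ×s → (5.85128,-4.49192) → (5.85,-4.49)
v3: (-0.5,-5) → rotate → (3.92454,3.13815) → ×s → (8.18828,6.54752) → (8.19,6.55)
v4: (0.5,-3) → rotate → (1.79542,2.45488) → ×s → (3.74602,5.12194) → (3.75,5.12)
v5: (2,3) → rotate → (-3.54324,-0.66739) → ×s → (-7.39273,-1.39247) → (-7.39,-1.39)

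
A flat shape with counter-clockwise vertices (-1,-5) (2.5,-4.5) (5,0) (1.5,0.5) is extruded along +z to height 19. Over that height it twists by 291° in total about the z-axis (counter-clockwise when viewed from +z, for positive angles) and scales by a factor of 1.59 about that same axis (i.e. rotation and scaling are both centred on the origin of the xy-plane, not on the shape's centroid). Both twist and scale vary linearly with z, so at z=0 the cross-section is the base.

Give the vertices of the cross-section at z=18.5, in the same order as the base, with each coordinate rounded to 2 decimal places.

Cross-section at z=18.5: (-8.02,-0.28) (-5.99,-5.46) (1.82,-7.66) (1.31,-2.12)

t = z/height = 18.5/19 = 0.973684
s = 1 + (scale-1)·z/height = 1 + (1.59-1)·18.5/19 = 1.574474
θ = twist·z/height = 291°·18.5/19 = 283.3421° = 4.945253 rad
cos θ = 0.230765, sin θ = -0.973010 (intermediates below are computed at full precision and shown rounded to 5 d.p.)
v1: (-1,-5) → rotate → (-5.09581,-0.18081) → ×s → (-8.02322,-0.28469) → (-8.02,-0.28)
v2: (2.5,-4.5) → rotate → (-3.80163,-3.47097) → ×s → (-5.98557,-5.46494) → (-5.99,-5.46)
v3: (5,0) → rotate → (1.15382,-4.86505) → ×s → (1.81667,-7.65989) → (1.82,-7.66)
v4: (1.5,0.5) → rotate → (0.83265,-1.34413) → ×s → (1.31099,-2.11630) → (1.31,-2.12)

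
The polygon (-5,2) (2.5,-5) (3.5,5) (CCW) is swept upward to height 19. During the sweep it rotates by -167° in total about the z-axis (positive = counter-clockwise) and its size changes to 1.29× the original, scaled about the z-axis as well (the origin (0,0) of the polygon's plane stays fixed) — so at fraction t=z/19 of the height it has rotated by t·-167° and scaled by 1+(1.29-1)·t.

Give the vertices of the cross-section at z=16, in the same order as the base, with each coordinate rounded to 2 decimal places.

t = z/height = 16/19 = 0.842105
s = 1 + (scale-1)·z/height = 1 + (1.29-1)·16/19 = 1.244211
θ = twist·z/height = -167°·16/19 = -140.6316° = -2.454484 rad
cos θ = -0.773083, sin θ = -0.634305 (intermediates below are computed at full precision and shown rounded to 5 d.p.)
v1: (-5,2) → rotate → (5.13403,1.62536) → ×s → (6.38781,2.02229) → (6.39,2.02)
v2: (2.5,-5) → rotate → (-5.10423,2.27966) → ×s → (-6.35074,2.83637) → (-6.35,2.84)
v3: (3.5,5) → rotate → (0.46573,-6.08548) → ×s → (0.57947,-7.57162) → (0.58,-7.57)

Cross-section at z=16: (6.39,2.02) (-6.35,2.84) (0.58,-7.57)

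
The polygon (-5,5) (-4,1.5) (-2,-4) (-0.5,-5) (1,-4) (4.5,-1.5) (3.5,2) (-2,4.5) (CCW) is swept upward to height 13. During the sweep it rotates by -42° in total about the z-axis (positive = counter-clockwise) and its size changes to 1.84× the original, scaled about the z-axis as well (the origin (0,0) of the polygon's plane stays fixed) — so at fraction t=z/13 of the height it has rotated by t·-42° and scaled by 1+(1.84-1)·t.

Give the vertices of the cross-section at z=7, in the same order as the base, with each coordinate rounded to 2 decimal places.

Cross-section at z=7: (-3.91,9.50) (-4.52,4.24) (-4.92,-4.25) (-3.46,-6.42) (-0.89,-5.92) (5.20,-4.52) (5.81,0.73) (-0.17,7.15)

t = z/height = 7/13 = 0.538462
s = 1 + (scale-1)·z/height = 1 + (1.84-1)·7/13 = 1.452308
θ = twist·z/height = -42°·7/13 = -22.6154° = -0.394713 rad
cos θ = 0.923107, sin θ = -0.384543 (intermediates below are computed at full precision and shown rounded to 5 d.p.)
v1: (-5,5) → rotate → (-2.69282,6.53825) → ×s → (-3.91080,9.49555) → (-3.91,9.50)
v2: (-4,1.5) → rotate → (-3.11561,2.92283) → ×s → (-4.52483,4.24485) → (-4.52,4.24)
v3: (-2,-4) → rotate → (-3.38439,-2.92334) → ×s → (-4.91517,-4.24559) → (-4.92,-4.25)
v4: (-0.5,-5) → rotate → (-2.38427,-4.42326) → ×s → (-3.46269,-6.42394) → (-3.46,-6.42)
v5: (1,-4) → rotate → (-0.61507,-4.07697) → ×s → (-0.89326,-5.92102) → (-0.89,-5.92)
v6: (4.5,-1.5) → rotate → (3.57717,-3.11510) → ×s → (5.19515,-4.52409) → (5.20,-4.52)
v7: (3.5,2) → rotate → (3.99996,0.50031) → ×s → (5.80917,0.72661) → (5.81,0.73)
v8: (-2,4.5) → rotate → (-0.11577,4.92307) → ×s → (-0.16813,7.14981) → (-0.17,7.15)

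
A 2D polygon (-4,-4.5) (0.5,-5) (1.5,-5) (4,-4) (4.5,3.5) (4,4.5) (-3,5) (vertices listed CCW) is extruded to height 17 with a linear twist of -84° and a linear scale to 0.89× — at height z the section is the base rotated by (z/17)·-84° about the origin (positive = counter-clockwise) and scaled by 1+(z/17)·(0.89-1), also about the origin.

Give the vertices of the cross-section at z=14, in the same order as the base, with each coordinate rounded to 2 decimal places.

t = z/height = 14/17 = 0.823529
s = 1 + (scale-1)·z/height = 1 + (0.89-1)·14/17 = 0.909412
θ = twist·z/height = -84°·14/17 = -69.1765° = -1.207357 rad
cos θ = 0.355491, sin θ = -0.934680 (intermediates below are computed at full precision and shown rounded to 5 d.p.)
v1: (-4,-4.5) → rotate → (-5.62802,2.13901) → ×s → (-5.11819,1.94524) → (-5.12,1.95)
v2: (0.5,-5) → rotate → (-4.49565,-2.24479) → ×s → (-4.08840,-2.04144) → (-4.09,-2.04)
v3: (1.5,-5) → rotate → (-4.14016,-3.17947) → ×s → (-3.76511,-2.89145) → (-3.77,-2.89)
v4: (4,-4) → rotate → (-2.31676,-5.16068) → ×s → (-2.10688,-4.69319) → (-2.11,-4.69)
v5: (4.5,3.5) → rotate → (4.87109,-2.96184) → ×s → (4.42982,-2.69353) → (4.43,-2.69)
v6: (4,4.5) → rotate → (5.62802,-2.13901) → ×s → (5.11819,-1.94524) → (5.12,-1.95)
v7: (-3,5) → rotate → (3.60693,4.58149) → ×s → (3.28018,4.16646) → (3.28,4.17)

Cross-section at z=14: (-5.12,1.95) (-4.09,-2.04) (-3.77,-2.89) (-2.11,-4.69) (4.43,-2.69) (5.12,-1.95) (3.28,4.17)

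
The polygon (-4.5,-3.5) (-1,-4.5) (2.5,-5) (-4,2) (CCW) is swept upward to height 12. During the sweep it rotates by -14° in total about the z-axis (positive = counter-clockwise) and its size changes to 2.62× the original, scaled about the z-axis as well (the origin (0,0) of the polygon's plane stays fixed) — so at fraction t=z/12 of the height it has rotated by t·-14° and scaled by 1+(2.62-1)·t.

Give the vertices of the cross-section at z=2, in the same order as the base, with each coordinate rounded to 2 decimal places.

Cross-section at z=2: (-5.89,-4.21) (-1.50,-5.66) (2.91,-6.47) (-4.97,2.74)

t = z/height = 2/12 = 0.166667
s = 1 + (scale-1)·z/height = 1 + (2.62-1)·2/12 = 1.270000
θ = twist·z/height = -14°·2/12 = -2.3333° = -0.040724 rad
cos θ = 0.999171, sin θ = -0.040713 (intermediates below are computed at full precision and shown rounded to 5 d.p.)
v1: (-4.5,-3.5) → rotate → (-4.63876,-3.31389) → ×s → (-5.89123,-4.20864) → (-5.89,-4.21)
v2: (-1,-4.5) → rotate → (-1.18238,-4.45556) → ×s → (-1.50162,-5.65856) → (-1.50,-5.66)
v3: (2.5,-5) → rotate → (2.29436,-5.09764) → ×s → (2.91384,-6.47400) → (2.91,-6.47)
v4: (-4,2) → rotate → (-3.91526,2.16119) → ×s → (-4.97238,2.74472) → (-4.97,2.74)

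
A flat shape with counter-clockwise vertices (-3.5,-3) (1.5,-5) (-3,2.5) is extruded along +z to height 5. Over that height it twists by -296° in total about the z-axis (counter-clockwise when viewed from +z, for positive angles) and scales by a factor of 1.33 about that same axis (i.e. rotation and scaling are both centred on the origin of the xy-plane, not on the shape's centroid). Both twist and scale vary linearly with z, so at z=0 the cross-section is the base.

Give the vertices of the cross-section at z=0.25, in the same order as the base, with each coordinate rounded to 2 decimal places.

t = z/height = 0.25/5 = 0.05
s = 1 + (scale-1)·z/height = 1 + (1.33-1)·0.25/5 = 1.016500
θ = twist·z/height = -296°·0.25/5 = -14.8000° = -0.258309 rad
cos θ = 0.966823, sin θ = -0.255446 (intermediates below are computed at full precision and shown rounded to 5 d.p.)
v1: (-3.5,-3) → rotate → (-4.15022,-2.00641) → ×s → (-4.21870,-2.03952) → (-4.22,-2.04)
v2: (1.5,-5) → rotate → (0.17301,-5.21729) → ×s → (0.17586,-5.30337) → (0.18,-5.30)
v3: (-3,2.5) → rotate → (-2.26186,3.18340) → ×s → (-2.29918,3.23592) → (-2.30,3.24)

Cross-section at z=0.25: (-4.22,-2.04) (0.18,-5.30) (-2.30,3.24)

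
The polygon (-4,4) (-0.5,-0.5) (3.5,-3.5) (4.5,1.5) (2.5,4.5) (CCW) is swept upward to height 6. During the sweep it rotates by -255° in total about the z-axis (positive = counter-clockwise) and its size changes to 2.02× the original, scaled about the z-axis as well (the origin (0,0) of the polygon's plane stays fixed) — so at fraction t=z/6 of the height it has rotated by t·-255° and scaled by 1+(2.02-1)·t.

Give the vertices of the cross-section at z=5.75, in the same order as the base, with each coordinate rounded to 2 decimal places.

t = z/height = 5.75/6 = 0.958333
s = 1 + (scale-1)·z/height = 1 + (2.02-1)·5.75/6 = 1.977500
θ = twist·z/height = -255°·5.75/6 = -244.3750° = -4.265148 rad
cos θ = -0.432479, sin θ = 0.901644 (intermediates below are computed at full precision and shown rounded to 5 d.p.)
v1: (-4,4) → rotate → (-1.87666,-5.33649) → ×s → (-3.71109,-10.55291) → (-3.71,-10.55)
v2: (-0.5,-0.5) → rotate → (0.66706,-0.23458) → ×s → (1.31911,-0.46389) → (1.32,-0.46)
v3: (3.5,-3.5) → rotate → (1.64208,4.66943) → ×s → (3.24721,9.23380) → (3.25,9.23)
v4: (4.5,1.5) → rotate → (-3.29862,3.40868) → ×s → (-6.52303,6.74066) → (-6.52,6.74)
v5: (2.5,4.5) → rotate → (-5.13860,0.30795) → ×s → (-10.16157,0.60898) → (-10.16,0.61)

Cross-section at z=5.75: (-3.71,-10.55) (1.32,-0.46) (3.25,9.23) (-6.52,6.74) (-10.16,0.61)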